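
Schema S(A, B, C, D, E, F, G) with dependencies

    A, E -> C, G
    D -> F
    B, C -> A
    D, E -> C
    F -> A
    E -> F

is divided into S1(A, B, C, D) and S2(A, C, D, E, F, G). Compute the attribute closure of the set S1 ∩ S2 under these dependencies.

S1 ∩ S2 = {A, C, D}.
D → F applies, adding F
Closure: {A, C, D, F}.

A, C, D, F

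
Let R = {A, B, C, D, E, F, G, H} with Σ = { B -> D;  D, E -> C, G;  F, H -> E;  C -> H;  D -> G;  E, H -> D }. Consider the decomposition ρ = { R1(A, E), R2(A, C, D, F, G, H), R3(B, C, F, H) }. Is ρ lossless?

Chase test. Columns are A, B, C, D, E, F, G, H; row i has aⱼ where attribute j ∈ Ri, else bᵢⱼ.
Initial tableau (one row per fragment):
  row 1: a1 b12 b13 b14 a5 b16 b17 b18
  row 2: a1 b22 a3 a4 b25 a6 a7 a8
  row 3: b31 a2 a3 b34 b35 a6 b37 a8
Rows 2 and 3 agree on F, H; apply F, H→E and equate their E entries.
Rows 2 and 3 agree on E, H; apply E, H→D and equate their D entries.
Rows 2 and 3 agree on D, E; apply D, E→C, G and equate their C, G entries.
No row becomes fully distinguished — the join is lossy.

No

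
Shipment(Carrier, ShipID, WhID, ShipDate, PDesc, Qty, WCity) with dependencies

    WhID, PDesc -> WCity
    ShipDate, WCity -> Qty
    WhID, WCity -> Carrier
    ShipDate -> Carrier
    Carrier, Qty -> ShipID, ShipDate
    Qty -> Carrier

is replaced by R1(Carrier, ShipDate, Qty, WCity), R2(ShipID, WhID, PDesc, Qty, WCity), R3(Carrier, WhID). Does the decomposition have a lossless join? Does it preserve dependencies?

Lossless test (chase): Rows 1 and 2 agree on Qty; apply Qty→Carrier and equate their Carrier entries. Rows 1 and 2 agree on Carrier, Qty; apply Carrier, Qty→ShipID, ShipDate and equate their ShipID, ShipDate entries. Row 2 is now all distinguished symbols — the join is lossless.
Dependency preservation: the restricted closure of {WhID, WCity} across the fragments never reaches {Carrier}, so WhID, WCity → Carrier cannot be enforced without a join — not preserved.

lossless but not dependency-preserving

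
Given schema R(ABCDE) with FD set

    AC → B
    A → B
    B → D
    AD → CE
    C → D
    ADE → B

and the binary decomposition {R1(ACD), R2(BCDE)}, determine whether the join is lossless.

Common attributes: R1 ∩ R2 = {CD}.
No dependency enlarges {CD}, so (CD)⁺ = {CD}.
The closure contains neither all of R1 = {ACD} nor all of R2 = {BCDE}, so the common attributes are not a superkey of either fragment. The join is lossy.

No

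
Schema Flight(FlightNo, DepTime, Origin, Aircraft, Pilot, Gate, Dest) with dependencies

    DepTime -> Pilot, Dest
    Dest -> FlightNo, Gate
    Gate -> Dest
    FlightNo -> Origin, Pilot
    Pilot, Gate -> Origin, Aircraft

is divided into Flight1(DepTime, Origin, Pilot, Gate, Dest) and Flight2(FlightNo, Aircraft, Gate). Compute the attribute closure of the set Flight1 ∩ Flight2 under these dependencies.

Flight1 ∩ Flight2 = {Gate}.
Gate → Dest applies, adding Dest
Dest → FlightNo, Gate applies, adding FlightNo
FlightNo → Origin, Pilot applies, adding Origin, Pilot
Pilot, Gate → Origin, Aircraft applies, adding Aircraft
Closure: {FlightNo, Origin, Aircraft, Pilot, Gate, Dest}.

FlightNo, Origin, Aircraft, Pilot, Gate, Dest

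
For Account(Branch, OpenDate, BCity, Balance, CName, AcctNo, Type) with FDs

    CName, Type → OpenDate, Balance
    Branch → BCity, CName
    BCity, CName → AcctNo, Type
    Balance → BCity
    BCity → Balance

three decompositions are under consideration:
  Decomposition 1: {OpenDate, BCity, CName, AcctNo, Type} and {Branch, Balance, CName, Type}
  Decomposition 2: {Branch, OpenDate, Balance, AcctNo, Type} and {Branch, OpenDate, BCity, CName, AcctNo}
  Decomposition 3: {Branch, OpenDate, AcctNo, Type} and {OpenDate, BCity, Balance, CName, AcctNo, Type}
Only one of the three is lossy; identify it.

Decomposition 1: common = {CName, Type}, closure = {OpenDate, BCity, Balance, CName, AcctNo, Type} → lossless.
Decomposition 2: common = {Branch, OpenDate, AcctNo}, closure = {Branch, OpenDate, BCity, Balance, CName, AcctNo, Type} → lossless.
Decomposition 3: common = {OpenDate, AcctNo, Type}, closure = {OpenDate, AcctNo, Type} → lossy.

Decomposition 3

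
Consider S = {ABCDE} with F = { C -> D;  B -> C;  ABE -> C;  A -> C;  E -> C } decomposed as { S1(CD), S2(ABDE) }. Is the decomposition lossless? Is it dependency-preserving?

Lossless test: (D)⁺ = {D}, which is a superkey of neither fragment — lossy.
Dependency preservation: the restricted closure of {B} across the fragments never reaches {C}, so B → C cannot be enforced without a join — not preserved.

lossy and not dependency-preserving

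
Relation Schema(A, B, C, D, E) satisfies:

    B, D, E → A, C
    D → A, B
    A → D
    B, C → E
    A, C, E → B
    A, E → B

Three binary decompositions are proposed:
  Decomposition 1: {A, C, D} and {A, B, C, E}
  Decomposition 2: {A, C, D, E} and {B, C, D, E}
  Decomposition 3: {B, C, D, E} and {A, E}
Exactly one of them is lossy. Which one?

Decomposition 1: common = {A, C}, closure = {A, B, C, D, E} → lossless.
Decomposition 2: common = {C, D, E}, closure = {A, B, C, D, E} → lossless.
Decomposition 3: common = {E}, closure = {E} → lossy.

Decomposition 3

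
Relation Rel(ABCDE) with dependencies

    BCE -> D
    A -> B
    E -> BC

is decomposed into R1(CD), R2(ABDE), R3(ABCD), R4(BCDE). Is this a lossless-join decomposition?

Chase test. Columns are ABCDE; row i has aⱼ where attribute j ∈ Ri, else bᵢⱼ.
Initial tableau (one row per fragment):
  row 1: b11 b12 a3 a4 b15
  row 2: a1 a2 b23 a4 a5
  row 3: a1 a2 a3 a4 b35
  row 4: b41 a2 a3 a4 a5
Rows 2 and 4 agree on E; apply E→BC and equate their BC entries.
Row 2 is now all distinguished symbols — the join is lossless.

Yes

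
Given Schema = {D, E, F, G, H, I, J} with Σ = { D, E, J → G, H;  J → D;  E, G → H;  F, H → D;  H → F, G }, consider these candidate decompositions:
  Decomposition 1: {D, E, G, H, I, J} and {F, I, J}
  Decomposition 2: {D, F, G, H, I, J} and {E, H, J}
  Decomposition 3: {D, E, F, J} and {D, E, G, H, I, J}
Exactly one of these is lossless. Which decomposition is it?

Decomposition 1: common = {I, J}, closure = {D, I, J} → lossy.
Decomposition 2: common = {H, J}, closure = {D, F, G, H, J} → lossy.
Decomposition 3: common = {D, E, J}, closure = {D, E, F, G, H, J} → lossless.

Decomposition 3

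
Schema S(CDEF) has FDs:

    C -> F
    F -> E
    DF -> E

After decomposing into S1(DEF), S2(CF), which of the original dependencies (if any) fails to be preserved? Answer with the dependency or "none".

C → F lies within S2.
F → E lies within S1.
DF → E lies within S1.
Every dependency is enforceable on the fragments, so the decomposition is dependency-preserving.

none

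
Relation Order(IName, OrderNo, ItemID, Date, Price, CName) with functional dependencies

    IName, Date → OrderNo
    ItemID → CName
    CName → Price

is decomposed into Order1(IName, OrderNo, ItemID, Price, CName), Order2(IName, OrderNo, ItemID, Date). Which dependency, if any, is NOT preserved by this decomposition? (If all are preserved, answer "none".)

IName, Date → OrderNo lies within Order2.
ItemID → CName lies within Order1.
CName → Price lies within Order1.
Every dependency is enforceable on the fragments, so the decomposition is dependency-preserving.

none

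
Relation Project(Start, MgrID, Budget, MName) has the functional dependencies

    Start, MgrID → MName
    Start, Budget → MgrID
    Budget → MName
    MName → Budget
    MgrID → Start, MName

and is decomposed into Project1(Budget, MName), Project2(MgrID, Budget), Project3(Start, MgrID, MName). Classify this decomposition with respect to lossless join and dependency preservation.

lossless and dependency-preserving

Lossless test (chase): Rows 1 and 2 agree on Budget; apply Budget→MName and equate their MName entries. Rows 1 and 3 agree on MName; apply MName→Budget and equate their Budget entries. Rows 2 and 3 agree on MgrID; apply MgrID→Start, MName and equate their Start, MName entries. Row 2 is now all distinguished symbols — the join is lossless.
Dependency preservation: Start, Budget → MgrID is not contained in any single fragment, but the restricted closure of its left-hand side across the fragments still reaches the right-hand side; the remaining FDs each lie inside some fragment. All dependencies are preserved.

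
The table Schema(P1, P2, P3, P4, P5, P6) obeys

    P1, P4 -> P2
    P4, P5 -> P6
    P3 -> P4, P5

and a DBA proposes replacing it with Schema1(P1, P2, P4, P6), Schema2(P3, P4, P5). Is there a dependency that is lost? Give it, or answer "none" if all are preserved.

Check P4, P5 → P6: no single fragment contains all of {P4, P5, P6}, and the restricted closure of {P4, P5} across the fragments never reaches {P6}.
P1, P4 → P2 is preserved.
P3 → P4, P5 is preserved.

P4, P5 -> P6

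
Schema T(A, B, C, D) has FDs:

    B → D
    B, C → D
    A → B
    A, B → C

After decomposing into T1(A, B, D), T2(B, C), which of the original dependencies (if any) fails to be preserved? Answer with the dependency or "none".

A, B → C

Check A, B → C: no single fragment contains all of {A, B, C}, and the restricted closure of {A, B} across the fragments never reaches {C}.
B → D is preserved.
B, C → D is preserved.
A → B is preserved.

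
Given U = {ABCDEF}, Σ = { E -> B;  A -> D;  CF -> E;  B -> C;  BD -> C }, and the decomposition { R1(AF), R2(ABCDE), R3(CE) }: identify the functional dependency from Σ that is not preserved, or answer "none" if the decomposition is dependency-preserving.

CF -> E

Check CF → E: no single fragment contains all of {CEF}, and the restricted closure of {CF} across the fragments never reaches {E}.
E → B is preserved.
A → D is preserved.
B → C is preserved.
BD → C is preserved.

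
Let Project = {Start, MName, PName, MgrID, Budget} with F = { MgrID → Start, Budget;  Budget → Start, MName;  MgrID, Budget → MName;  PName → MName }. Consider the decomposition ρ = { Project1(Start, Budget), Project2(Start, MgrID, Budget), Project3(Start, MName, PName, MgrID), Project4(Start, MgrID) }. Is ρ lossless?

Yes

Chase test. Columns are Start, MName, PName, MgrID, Budget; row i has aⱼ where attribute j ∈ Projecti, else bᵢⱼ.
Initial tableau (one row per fragment):
  row 1: a1 b12 b13 b14 a5
  row 2: a1 b22 b23 a4 a5
  row 3: a1 a2 a3 a4 b35
  row 4: a1 b42 b43 a4 b45
Rows 2 and 3 agree on MgrID; apply MgrID→Start, Budget and equate their Start, Budget entries.
Rows 2 and 4 agree on MgrID; apply MgrID→Start, Budget and equate their Start, Budget entries.
Rows 1 and 2 agree on Budget; apply Budget→Start, MName and equate their Start, MName entries.
Rows 1 and 3 agree on Budget; apply Budget→Start, MName and equate their Start, MName entries.
Rows 1 and 4 agree on Budget; apply Budget→Start, MName and equate their Start, MName entries.
Row 3 is now all distinguished symbols — the join is lossless.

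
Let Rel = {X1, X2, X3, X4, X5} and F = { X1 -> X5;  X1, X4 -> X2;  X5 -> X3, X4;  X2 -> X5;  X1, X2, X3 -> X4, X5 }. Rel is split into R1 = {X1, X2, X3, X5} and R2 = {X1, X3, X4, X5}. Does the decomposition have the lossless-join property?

Common attributes: R1 ∩ R2 = {X1, X3, X5}.
Closure of {X1, X3, X5}: X5 → X3, X4 applies, adding X4; X1, X4 → X2 applies, adding X2. So (X1, X3, X5)⁺ = {X1, X2, X3, X4, X5}.
This closure contains every attribute of R1, so R1 ∩ R2 → R1. The join is lossless.

Yes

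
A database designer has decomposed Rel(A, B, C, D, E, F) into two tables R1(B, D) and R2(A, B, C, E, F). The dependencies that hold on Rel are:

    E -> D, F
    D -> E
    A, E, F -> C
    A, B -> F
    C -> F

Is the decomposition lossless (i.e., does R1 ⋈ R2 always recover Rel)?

No

Common attributes: R1 ∩ R2 = {B}.
No dependency enlarges {B}, so (B)⁺ = {B}.
The closure contains neither all of R1 = {B, D} nor all of R2 = {A, B, C, E, F}, so the common attributes are not a superkey of either fragment. The join is lossy.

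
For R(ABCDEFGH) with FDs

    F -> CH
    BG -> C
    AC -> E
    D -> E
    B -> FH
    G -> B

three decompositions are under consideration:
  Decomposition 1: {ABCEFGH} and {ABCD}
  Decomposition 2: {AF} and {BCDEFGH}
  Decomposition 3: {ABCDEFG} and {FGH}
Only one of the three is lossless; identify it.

Decomposition 1: common = {ABC}, closure = {ABCEFH} → lossy.
Decomposition 2: common = {F}, closure = {CFH} → lossy.
Decomposition 3: common = {FG}, closure = {BCFGH} → lossless.

Decomposition 3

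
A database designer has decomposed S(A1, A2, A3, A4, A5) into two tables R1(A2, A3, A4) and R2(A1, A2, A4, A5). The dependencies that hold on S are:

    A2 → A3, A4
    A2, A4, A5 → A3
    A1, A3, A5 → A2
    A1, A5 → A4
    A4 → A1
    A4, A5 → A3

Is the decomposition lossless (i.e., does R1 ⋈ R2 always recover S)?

Common attributes: R1 ∩ R2 = {A2, A4}.
Closure of {A2, A4}: A2 → A3, A4 applies, adding A3; A4 → A1 applies, adding A1. So (A2, A4)⁺ = {A1, A2, A3, A4}.
This closure contains every attribute of R1, so R1 ∩ R2 → R1. The join is lossless.

Yes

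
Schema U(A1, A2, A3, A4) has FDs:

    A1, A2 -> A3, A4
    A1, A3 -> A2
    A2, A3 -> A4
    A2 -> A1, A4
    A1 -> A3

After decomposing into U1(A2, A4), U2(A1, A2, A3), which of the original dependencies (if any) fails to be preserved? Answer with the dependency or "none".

A1, A2 → A3, A4: restricted closure across fragments reaches A3, A4.
A1, A3 → A2 lies within U2.
A2, A3 → A4: restricted closure across fragments reaches A4.
A2 → A1, A4: restricted closure across fragments reaches A1, A4.
A1 → A3 lies within U2.
Every dependency is enforceable on the fragments, so the decomposition is dependency-preserving.

none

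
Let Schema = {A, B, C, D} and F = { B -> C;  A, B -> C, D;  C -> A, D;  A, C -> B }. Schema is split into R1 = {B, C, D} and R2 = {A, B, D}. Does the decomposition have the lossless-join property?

Yes

Common attributes: R1 ∩ R2 = {B, D}.
Closure of {B, D}: B → C applies, adding C; C → A, D applies, adding A. So (B, D)⁺ = {A, B, C, D}.
This closure contains every attribute of R1, so R1 ∩ R2 → R1. The join is lossless.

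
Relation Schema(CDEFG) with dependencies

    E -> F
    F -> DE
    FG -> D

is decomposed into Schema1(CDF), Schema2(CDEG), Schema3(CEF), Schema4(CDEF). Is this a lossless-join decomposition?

Chase test. Columns are CDEFG; row i has aⱼ where attribute j ∈ Schemai, else bᵢⱼ.
Initial tableau (one row per fragment):
  row 1: a1 a2 b13 a4 b15
  row 2: a1 a2 a3 b24 a5
  row 3: a1 b32 a3 a4 b35
  row 4: a1 a2 a3 a4 b45
Rows 2 and 3 agree on E; apply E→F and equate their F entries.
Rows 1 and 2 agree on F; apply F→DE and equate their DE entries.
Rows 1 and 3 agree on F; apply F→DE and equate their DE entries.
Row 2 is now all distinguished symbols — the join is lossless.

Yes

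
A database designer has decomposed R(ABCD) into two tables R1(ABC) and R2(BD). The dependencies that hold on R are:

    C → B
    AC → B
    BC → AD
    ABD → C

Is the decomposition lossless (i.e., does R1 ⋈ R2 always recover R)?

No

Common attributes: R1 ∩ R2 = {B}.
No dependency enlarges {B}, so (B)⁺ = {B}.
The closure contains neither all of R1 = {ABC} nor all of R2 = {BD}, so the common attributes are not a superkey of either fragment. The join is lossy.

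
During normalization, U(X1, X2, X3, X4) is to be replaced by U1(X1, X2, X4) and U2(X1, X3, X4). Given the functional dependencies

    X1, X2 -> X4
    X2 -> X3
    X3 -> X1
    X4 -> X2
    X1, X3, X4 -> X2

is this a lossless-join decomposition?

Yes

Common attributes: U1 ∩ U2 = {X1, X4}.
Closure of {X1, X4}: X4 → X2 applies, adding X2; X2 → X3 applies, adding X3. So (X1, X4)⁺ = {X1, X2, X3, X4}.
This closure contains every attribute of U1, so U1 ∩ U2 → U1. The join is lossless.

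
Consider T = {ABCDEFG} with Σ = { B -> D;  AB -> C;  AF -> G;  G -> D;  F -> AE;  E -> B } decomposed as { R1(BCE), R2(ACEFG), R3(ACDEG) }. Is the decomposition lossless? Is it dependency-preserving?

lossless but not dependency-preserving

Lossless test (chase): Rows 2 and 3 agree on G; apply G→D and equate their D entries. Rows 1 and 2 agree on E; apply E→B and equate their B entries. Rows 1 and 3 agree on E; apply E→B and equate their B entries. Rows 1 and 2 agree on B; apply B→D and equate their D entries. Row 2 is now all distinguished symbols — the join is lossless.
Dependency preservation: the restricted closure of {B} across the fragments never reaches {D}, so B → D cannot be enforced without a join — not preserved.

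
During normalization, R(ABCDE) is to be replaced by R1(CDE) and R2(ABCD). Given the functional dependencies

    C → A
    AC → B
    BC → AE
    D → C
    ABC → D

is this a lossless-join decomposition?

Common attributes: R1 ∩ R2 = {CD}.
Closure of {CD}: C → A applies, adding A; AC → B applies, adding B; BC → AE applies, adding E. So (CD)⁺ = {ABCDE}.
This closure contains every attribute of R1, so R1 ∩ R2 → R1. The join is lossless.

Yes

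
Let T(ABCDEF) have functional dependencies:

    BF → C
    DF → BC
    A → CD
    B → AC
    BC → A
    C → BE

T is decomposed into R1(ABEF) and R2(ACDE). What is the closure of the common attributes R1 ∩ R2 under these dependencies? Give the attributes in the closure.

R1 ∩ R2 = {AE}.
A → CD applies, adding CD
C → BE applies, adding B
Closure: {ABCDE}.

ABCDE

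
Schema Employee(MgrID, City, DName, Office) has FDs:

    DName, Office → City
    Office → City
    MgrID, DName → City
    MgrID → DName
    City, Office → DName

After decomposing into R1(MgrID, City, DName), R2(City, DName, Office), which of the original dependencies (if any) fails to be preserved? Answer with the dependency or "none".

none

DName, Office → City lies within R2.
Office → City lies within R2.
MgrID, DName → City lies within R1.
MgrID → DName lies within R1.
City, Office → DName lies within R2.
Every dependency is enforceable on the fragments, so the decomposition is dependency-preserving.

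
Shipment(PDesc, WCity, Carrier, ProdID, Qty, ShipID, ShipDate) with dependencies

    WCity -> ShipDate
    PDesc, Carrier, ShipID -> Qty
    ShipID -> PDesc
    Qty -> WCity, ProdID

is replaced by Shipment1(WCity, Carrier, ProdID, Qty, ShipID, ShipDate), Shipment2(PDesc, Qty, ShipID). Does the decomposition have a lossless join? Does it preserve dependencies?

Lossless test: (Qty, ShipID)⁺ = {PDesc, WCity, ProdID, Qty, ShipID, ShipDate}, which contains all of one fragment — lossless.
Dependency preservation: PDesc, Carrier, ShipID → Qty is not contained in any single fragment, but the restricted closure of its left-hand side across the fragments still reaches the right-hand side; the remaining FDs each lie inside some fragment. All dependencies are preserved.

lossless and dependency-preserving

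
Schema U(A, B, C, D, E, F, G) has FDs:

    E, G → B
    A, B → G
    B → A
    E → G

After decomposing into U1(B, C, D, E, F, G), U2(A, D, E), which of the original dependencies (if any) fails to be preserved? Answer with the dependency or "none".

Check B → A: no single fragment contains all of {A, B}, and the restricted closure of {B} across the fragments never reaches {A}.
E, G → B is preserved.
A, B → G is preserved.
E → G is preserved.

B → A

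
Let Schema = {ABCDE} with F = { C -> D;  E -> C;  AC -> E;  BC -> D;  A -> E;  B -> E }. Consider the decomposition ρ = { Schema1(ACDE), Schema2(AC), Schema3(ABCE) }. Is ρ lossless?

Yes

Chase test. Columns are ABCDE; row i has aⱼ where attribute j ∈ Schemai, else bᵢⱼ.
Initial tableau (one row per fragment):
  row 1: a1 b12 a3 a4 a5
  row 2: a1 b22 a3 b24 b25
  row 3: a1 a2 a3 b34 a5
Rows 1 and 2 agree on C; apply C→D and equate their D entries.
Rows 1 and 3 agree on C; apply C→D and equate their D entries.
Rows 1 and 2 agree on AC; apply AC→E and equate their E entries.
Row 3 is now all distinguished symbols — the join is lossless.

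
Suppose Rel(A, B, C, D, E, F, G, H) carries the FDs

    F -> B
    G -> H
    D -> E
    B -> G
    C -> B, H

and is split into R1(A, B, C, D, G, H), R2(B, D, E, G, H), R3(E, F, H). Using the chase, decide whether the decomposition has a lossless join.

Chase test. Columns are A, B, C, D, E, F, G, H; row i has aⱼ where attribute j ∈ Ri, else bᵢⱼ.
Initial tableau (one row per fragment):
  row 1: a1 a2 a3 a4 b15 b16 a7 a8
  row 2: b21 a2 b23 a4 a5 b26 a7 a8
  row 3: b31 b32 b33 b34 a5 a6 b37 a8
Rows 1 and 2 agree on D; apply D→E and equate their E entries.
No row becomes fully distinguished — the join is lossy.

No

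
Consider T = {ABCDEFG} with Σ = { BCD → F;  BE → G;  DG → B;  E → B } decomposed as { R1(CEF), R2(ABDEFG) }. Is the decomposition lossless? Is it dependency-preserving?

Lossless test: (EF)⁺ = {BEFG}, which is a superkey of neither fragment — lossy.
Dependency preservation: the restricted closure of {BCD} across the fragments never reaches {F}, so BCD → F cannot be enforced without a join — not preserved.

lossy and not dependency-preserving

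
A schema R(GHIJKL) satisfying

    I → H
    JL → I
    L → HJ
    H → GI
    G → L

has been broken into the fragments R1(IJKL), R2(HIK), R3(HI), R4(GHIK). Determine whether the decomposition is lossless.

Chase test. Columns are GHIJKL; row i has aⱼ where attribute j ∈ Ri, else bᵢⱼ.
Initial tableau (one row per fragment):
  row 1: b11 b12 a3 a4 a5 a6
  row 2: b21 a2 a3 b24 a5 b26
  row 3: b31 a2 a3 b34 b35 b36
  row 4: a1 a2 a3 b44 a5 b46
Rows 1 and 2 agree on I; apply I→H and equate their H entries.
Rows 1 and 2 agree on H; apply H→GI and equate their GI entries.
Rows 1 and 3 agree on H; apply H→GI and equate their GI entries.
Rows 1 and 4 agree on H; apply H→GI and equate their GI entries.
Rows 1 and 2 agree on G; apply G→L and equate their L entries.
Rows 1 and 3 agree on G; apply G→L and equate their L entries.
Rows 1 and 4 agree on G; apply G→L and equate their L entries.
Rows 1 and 2 agree on L; apply L→HJ and equate their HJ entries.
Rows 1 and 3 agree on L; apply L→HJ and equate their HJ entries.
Rows 1 and 4 agree on L; apply L→HJ and equate their HJ entries.
Row 1 is now all distinguished symbols — the join is lossless.

Yes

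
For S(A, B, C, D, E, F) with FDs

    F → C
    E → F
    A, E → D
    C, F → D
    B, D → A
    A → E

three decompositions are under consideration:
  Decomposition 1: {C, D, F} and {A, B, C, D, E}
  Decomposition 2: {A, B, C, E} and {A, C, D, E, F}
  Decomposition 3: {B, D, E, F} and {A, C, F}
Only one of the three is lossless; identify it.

Decomposition 1: common = {C, D}, closure = {C, D} → lossy.
Decomposition 2: common = {A, C, E}, closure = {A, C, D, E, F} → lossless.
Decomposition 3: common = {F}, closure = {C, D, F} → lossy.

Decomposition 2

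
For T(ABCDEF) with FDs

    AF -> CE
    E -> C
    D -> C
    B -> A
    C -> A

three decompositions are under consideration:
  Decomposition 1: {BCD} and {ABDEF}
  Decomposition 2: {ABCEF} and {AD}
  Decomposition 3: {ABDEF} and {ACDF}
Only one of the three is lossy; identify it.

Decomposition 2

Decomposition 1: common = {BD}, closure = {ABCD} → lossless.
Decomposition 2: common = {A}, closure = {A} → lossy.
Decomposition 3: common = {ADF}, closure = {ACDEF} → lossless.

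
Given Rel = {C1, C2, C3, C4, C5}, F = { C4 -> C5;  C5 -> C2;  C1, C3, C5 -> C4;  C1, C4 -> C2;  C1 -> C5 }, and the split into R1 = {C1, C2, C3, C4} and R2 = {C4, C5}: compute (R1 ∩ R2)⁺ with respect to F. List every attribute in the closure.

C2, C4, C5

R1 ∩ R2 = {C4}.
C4 → C5 applies, adding C5
C5 → C2 applies, adding C2
Closure: {C2, C4, C5}.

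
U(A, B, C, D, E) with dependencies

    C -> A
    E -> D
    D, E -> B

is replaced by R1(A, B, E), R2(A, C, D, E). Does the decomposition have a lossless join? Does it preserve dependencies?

Lossless test: (A, E)⁺ = {A, B, D, E}, which contains all of one fragment — lossless.
Dependency preservation: D, E → B is not contained in any single fragment, but the restricted closure of its left-hand side across the fragments still reaches the right-hand side; the remaining FDs each lie inside some fragment. All dependencies are preserved.

lossless and dependency-preserving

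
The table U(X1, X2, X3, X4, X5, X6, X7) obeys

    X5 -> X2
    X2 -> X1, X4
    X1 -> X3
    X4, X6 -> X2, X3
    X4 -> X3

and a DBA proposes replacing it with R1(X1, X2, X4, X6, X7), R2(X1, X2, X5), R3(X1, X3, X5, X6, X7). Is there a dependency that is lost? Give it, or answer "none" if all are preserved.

X4 -> X3

Check X4 → X3: no single fragment contains all of {X3, X4}, and the restricted closure of {X4} across the fragments never reaches {X3}.
X5 → X2 is preserved.
X2 → X1, X4 is preserved.
X1 → X3 is preserved.
X4, X6 → X2, X3 is preserved.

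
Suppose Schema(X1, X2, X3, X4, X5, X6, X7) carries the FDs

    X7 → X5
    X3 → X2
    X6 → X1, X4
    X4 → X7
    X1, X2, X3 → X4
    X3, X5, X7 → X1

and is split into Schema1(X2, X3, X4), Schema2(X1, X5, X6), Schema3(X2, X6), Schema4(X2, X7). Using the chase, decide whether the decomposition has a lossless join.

Chase test. Columns are X1, X2, X3, X4, X5, X6, X7; row i has aⱼ where attribute j ∈ Schemai, else bᵢⱼ.
Initial tableau (one row per fragment):
  row 1: b11 a2 a3 a4 b15 b16 b17
  row 2: a1 b22 b23 b24 a5 a6 b27
  row 3: b31 a2 b33 b34 b35 a6 b37
  row 4: b41 a2 b43 b44 b45 b46 a7
Rows 2 and 3 agree on X6; apply X6→X1, X4 and equate their X1, X4 entries.
Rows 2 and 3 agree on X4; apply X4→X7 and equate their X7 entries.
Rows 2 and 3 agree on X7; apply X7→X5 and equate their X5 entries.
No row becomes fully distinguished — the join is lossy.

No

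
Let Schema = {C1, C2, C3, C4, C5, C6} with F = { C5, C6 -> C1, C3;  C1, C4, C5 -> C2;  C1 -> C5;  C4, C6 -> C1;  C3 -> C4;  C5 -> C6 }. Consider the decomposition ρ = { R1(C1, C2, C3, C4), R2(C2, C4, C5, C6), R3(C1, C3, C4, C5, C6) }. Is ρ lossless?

Chase test. Columns are C1, C2, C3, C4, C5, C6; row i has aⱼ where attribute j ∈ Ri, else bᵢⱼ.
Initial tableau (one row per fragment):
  row 1: a1 a2 a3 a4 b15 b16
  row 2: b21 a2 b23 a4 a5 a6
  row 3: a1 b32 a3 a4 a5 a6
Rows 2 and 3 agree on C5, C6; apply C5, C6→C1, C3 and equate their C1, C3 entries.
Rows 2 and 3 agree on C1, C4, C5; apply C1, C4, C5→C2 and equate their C2 entries.
Rows 1 and 2 agree on C1; apply C1→C5 and equate their C5 entries.
Rows 1 and 2 agree on C5; apply C5→C6 and equate their C6 entries.
Row 1 is now all distinguished symbols — the join is lossless.

Yes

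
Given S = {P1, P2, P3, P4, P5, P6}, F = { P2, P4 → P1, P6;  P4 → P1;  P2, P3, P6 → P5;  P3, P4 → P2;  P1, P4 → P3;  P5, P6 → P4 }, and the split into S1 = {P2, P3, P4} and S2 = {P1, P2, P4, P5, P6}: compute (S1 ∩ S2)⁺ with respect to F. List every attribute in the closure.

S1 ∩ S2 = {P2, P4}.
P2, P4 → P1, P6 applies, adding P1, P6
P1, P4 → P3 applies, adding P3
P2, P3, P6 → P5 applies, adding P5
Closure: {P1, P2, P3, P4, P5, P6}.

P1, P2, P3, P4, P5, P6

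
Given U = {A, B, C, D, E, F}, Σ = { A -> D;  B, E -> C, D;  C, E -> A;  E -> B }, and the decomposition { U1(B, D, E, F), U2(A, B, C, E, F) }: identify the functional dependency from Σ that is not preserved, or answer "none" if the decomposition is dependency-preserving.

A -> D

Check A → D: no single fragment contains all of {A, D}, and the restricted closure of {A} across the fragments never reaches {D}.
B, E → C, D is preserved.
C, E → A is preserved.
E → B is preserved.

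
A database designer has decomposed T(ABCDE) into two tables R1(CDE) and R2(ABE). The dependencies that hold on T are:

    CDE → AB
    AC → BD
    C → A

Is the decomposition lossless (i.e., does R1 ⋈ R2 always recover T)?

Common attributes: R1 ∩ R2 = {E}.
No dependency enlarges {E}, so (E)⁺ = {E}.
The closure contains neither all of R1 = {CDE} nor all of R2 = {ABE}, so the common attributes are not a superkey of either fragment. The join is lossy.

No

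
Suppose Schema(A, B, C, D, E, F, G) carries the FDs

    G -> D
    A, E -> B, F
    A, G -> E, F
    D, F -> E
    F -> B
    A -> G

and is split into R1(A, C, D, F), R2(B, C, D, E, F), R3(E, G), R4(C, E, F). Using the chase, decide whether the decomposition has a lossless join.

Chase test. Columns are A, B, C, D, E, F, G; row i has aⱼ where attribute j ∈ Ri, else bᵢⱼ.
Initial tableau (one row per fragment):
  row 1: a1 b12 a3 a4 b15 a6 b17
  row 2: b21 a2 a3 a4 a5 a6 b27
  row 3: b31 b32 b33 b34 a5 b36 a7
  row 4: b41 b42 a3 b44 a5 a6 b47
Rows 1 and 2 agree on D, F; apply D, F→E and equate their E entries.
Rows 1 and 2 agree on F; apply F→B and equate their B entries.
Rows 1 and 4 agree on F; apply F→B and equate their B entries.
No row becomes fully distinguished — the join is lossy.

No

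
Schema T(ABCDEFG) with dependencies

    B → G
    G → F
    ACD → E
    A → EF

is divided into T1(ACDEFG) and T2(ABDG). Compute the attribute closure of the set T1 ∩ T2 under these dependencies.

T1 ∩ T2 = {ADG}.
G → F applies, adding F
A → EF applies, adding E
Closure: {ADEFG}.

ADEFG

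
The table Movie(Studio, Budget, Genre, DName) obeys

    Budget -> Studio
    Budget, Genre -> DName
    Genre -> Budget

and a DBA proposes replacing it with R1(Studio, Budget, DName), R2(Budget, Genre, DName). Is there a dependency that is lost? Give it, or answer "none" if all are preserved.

Budget → Studio lies within R1.
Budget, Genre → DName lies within R2.
Genre → Budget lies within R2.
Every dependency is enforceable on the fragments, so the decomposition is dependency-preserving.

none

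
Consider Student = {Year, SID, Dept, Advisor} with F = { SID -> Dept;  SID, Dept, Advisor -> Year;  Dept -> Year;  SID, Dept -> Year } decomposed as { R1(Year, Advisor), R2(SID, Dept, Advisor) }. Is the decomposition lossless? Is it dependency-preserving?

Lossless test: (Advisor)⁺ = {Advisor}, which is a superkey of neither fragment — lossy.
Dependency preservation: the restricted closure of {SID, Dept, Advisor} across the fragments never reaches {Year}, so SID, Dept, Advisor → Year cannot be enforced without a join — not preserved.

lossy and not dependency-preserving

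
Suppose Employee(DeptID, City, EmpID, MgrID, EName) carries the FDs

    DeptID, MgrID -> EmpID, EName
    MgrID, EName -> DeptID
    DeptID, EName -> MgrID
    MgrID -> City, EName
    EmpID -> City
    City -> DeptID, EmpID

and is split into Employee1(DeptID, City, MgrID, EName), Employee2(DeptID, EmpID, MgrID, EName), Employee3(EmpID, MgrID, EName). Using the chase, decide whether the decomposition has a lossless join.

Chase test. Columns are DeptID, City, EmpID, MgrID, EName; row i has aⱼ where attribute j ∈ Employeei, else bᵢⱼ.
Initial tableau (one row per fragment):
  row 1: a1 a2 b13 a4 a5
  row 2: a1 b22 a3 a4 a5
  row 3: b31 b32 a3 a4 a5
Rows 1 and 2 agree on DeptID, MgrID; apply DeptID, MgrID→EmpID, EName and equate their EmpID, EName entries.
Rows 1 and 3 agree on MgrID, EName; apply MgrID, EName→DeptID and equate their DeptID entries.
Rows 1 and 2 agree on MgrID; apply MgrID→City, EName and equate their City, EName entries.
Rows 1 and 3 agree on MgrID; apply MgrID→City, EName and equate their City, EName entries.
Row 1 is now all distinguished symbols — the join is lossless.

Yes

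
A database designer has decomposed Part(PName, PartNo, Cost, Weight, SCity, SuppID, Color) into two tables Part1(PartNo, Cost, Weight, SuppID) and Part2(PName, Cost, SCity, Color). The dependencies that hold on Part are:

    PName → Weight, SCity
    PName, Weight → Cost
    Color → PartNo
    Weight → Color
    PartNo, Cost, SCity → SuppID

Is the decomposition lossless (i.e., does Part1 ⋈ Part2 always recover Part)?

Common attributes: Part1 ∩ Part2 = {Cost}.
No dependency enlarges {Cost}, so (Cost)⁺ = {Cost}.
The closure contains neither all of Part1 = {PartNo, Cost, Weight, SuppID} nor all of Part2 = {PName, Cost, SCity, Color}, so the common attributes are not a superkey of either fragment. The join is lossy.

No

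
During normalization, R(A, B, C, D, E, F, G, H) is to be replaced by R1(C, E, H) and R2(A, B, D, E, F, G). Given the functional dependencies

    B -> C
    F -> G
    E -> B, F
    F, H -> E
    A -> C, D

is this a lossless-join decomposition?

No

Common attributes: R1 ∩ R2 = {E}.
Closure of {E}: E → B, F applies, adding B, F; B → C applies, adding C; F → G applies, adding G. So (E)⁺ = {B, C, E, F, G}.
The closure contains neither all of R1 = {C, E, H} nor all of R2 = {A, B, D, E, F, G}, so the common attributes are not a superkey of either fragment. The join is lossy.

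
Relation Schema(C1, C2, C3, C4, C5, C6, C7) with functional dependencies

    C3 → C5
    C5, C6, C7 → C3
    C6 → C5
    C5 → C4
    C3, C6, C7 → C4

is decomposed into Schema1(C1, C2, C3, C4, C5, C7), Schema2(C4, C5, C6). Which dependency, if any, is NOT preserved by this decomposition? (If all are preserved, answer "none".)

C5, C6, C7 → C3

Check C5, C6, C7 → C3: no single fragment contains all of {C3, C5, C6, C7}, and the restricted closure of {C5, C6, C7} across the fragments never reaches {C3}.
C3 → C5 is preserved.
C6 → C5 is preserved.
C5 → C4 is preserved.
C3, C6, C7 → C4 is preserved.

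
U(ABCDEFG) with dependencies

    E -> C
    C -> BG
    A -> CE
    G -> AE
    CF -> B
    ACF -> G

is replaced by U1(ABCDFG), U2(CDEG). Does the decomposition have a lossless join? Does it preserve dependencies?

lossless and dependency-preserving

Lossless test: (CDG)⁺ = {ABCDEG}, which contains all of one fragment — lossless.
Dependency preservation: A → CE; G → AE are not contained in any single fragment, but the restricted closure of each left-hand side across the fragments still reaches the right-hand side; the remaining FDs each lie inside some fragment. All dependencies are preserved.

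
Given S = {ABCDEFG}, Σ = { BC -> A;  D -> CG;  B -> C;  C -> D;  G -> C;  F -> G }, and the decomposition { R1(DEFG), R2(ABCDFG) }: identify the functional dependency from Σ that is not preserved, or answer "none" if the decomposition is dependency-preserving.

BC → A lies within R2.
D → CG lies within R2.
B → C lies within R2.
C → D lies within R2.
G → C lies within R2.
F → G lies within R1.
Every dependency is enforceable on the fragments, so the decomposition is dependency-preserving.

none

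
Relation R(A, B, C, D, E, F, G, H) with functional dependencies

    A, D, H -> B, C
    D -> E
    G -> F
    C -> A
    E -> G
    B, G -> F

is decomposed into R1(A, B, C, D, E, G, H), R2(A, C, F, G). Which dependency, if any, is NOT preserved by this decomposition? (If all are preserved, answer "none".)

A, D, H → B, C lies within R1.
D → E lies within R1.
G → F lies within R2.
C → A lies within R1.
E → G lies within R1.
B, G → F: restricted closure across fragments reaches F.
Every dependency is enforceable on the fragments, so the decomposition is dependency-preserving.

none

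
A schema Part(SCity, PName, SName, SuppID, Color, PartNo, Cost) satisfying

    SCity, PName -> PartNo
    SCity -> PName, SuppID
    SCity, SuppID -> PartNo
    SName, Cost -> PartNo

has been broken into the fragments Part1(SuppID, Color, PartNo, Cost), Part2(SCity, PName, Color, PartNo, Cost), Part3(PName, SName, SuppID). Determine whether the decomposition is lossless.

No

Chase test. Columns are SCity, PName, SName, SuppID, Color, PartNo, Cost; row i has aⱼ where attribute j ∈ Parti, else bᵢⱼ.
Initial tableau (one row per fragment):
  row 1: b11 b12 b13 a4 a5 a6 a7
  row 2: a1 a2 b23 b24 a5 a6 a7
  row 3: b31 a2 a3 a4 b35 b36 b37
No row becomes fully distinguished — the join is lossy.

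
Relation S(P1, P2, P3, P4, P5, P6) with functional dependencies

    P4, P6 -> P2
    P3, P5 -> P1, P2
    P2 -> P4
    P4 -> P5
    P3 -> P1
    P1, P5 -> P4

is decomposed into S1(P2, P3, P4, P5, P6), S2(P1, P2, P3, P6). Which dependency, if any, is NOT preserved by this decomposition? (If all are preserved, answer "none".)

P1, P5 -> P4

Check P1, P5 → P4: no single fragment contains all of {P1, P4, P5}, and the restricted closure of {P1, P5} across the fragments never reaches {P4}.
P4, P6 → P2 is preserved.
P3, P5 → P1, P2 is preserved.
P2 → P4 is preserved.
P4 → P5 is preserved.
P3 → P1 is preserved.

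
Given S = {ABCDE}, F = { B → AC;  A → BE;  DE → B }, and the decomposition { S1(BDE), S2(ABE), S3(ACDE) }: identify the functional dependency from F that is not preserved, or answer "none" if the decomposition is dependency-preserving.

B → AC: restricted closure across fragments reaches AC.
A → BE lies within S2.
DE → B lies within S1.
Every dependency is enforceable on the fragments, so the decomposition is dependency-preserving.

none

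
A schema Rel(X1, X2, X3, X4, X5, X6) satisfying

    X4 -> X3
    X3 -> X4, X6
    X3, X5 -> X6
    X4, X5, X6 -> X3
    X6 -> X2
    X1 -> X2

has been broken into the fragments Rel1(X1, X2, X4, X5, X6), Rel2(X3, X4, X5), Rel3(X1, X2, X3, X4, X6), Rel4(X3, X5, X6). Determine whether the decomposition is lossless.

Yes

Chase test. Columns are X1, X2, X3, X4, X5, X6; row i has aⱼ where attribute j ∈ Reli, else bᵢⱼ.
Initial tableau (one row per fragment):
  row 1: a1 a2 b13 a4 a5 a6
  row 2: b21 b22 a3 a4 a5 b26
  row 3: a1 a2 a3 a4 b35 a6
  row 4: b41 b42 a3 b44 a5 a6
Rows 1 and 2 agree on X4; apply X4→X3 and equate their X3 entries.
Rows 1 and 2 agree on X3; apply X3→X4, X6 and equate their X4, X6 entries.
Rows 1 and 4 agree on X3; apply X3→X4, X6 and equate their X4, X6 entries.
Rows 1 and 2 agree on X6; apply X6→X2 and equate their X2 entries.
Rows 1 and 4 agree on X6; apply X6→X2 and equate their X2 entries.
Row 1 is now all distinguished symbols — the join is lossless.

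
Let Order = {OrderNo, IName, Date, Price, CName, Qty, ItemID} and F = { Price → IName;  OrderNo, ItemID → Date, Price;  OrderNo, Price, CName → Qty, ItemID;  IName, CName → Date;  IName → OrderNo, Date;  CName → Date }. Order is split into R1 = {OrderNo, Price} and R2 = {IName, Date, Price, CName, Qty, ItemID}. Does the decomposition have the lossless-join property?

Yes

Common attributes: R1 ∩ R2 = {Price}.
Closure of {Price}: Price → IName applies, adding IName; IName → OrderNo, Date applies, adding OrderNo, Date. So (Price)⁺ = {OrderNo, IName, Date, Price}.
This closure contains every attribute of R1, so R1 ∩ R2 → R1. The join is lossless.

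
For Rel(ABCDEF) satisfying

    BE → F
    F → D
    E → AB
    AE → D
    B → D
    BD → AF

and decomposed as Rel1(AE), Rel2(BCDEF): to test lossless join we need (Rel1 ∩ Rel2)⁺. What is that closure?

ABDEF

Rel1 ∩ Rel2 = {E}.
E → AB applies, adding AB
AE → D applies, adding D
BD → AF applies, adding F
Closure: {ABDEF}.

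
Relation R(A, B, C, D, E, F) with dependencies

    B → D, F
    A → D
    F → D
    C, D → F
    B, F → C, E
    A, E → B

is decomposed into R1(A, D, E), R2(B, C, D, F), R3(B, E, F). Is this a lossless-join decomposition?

No

Chase test. Columns are A, B, C, D, E, F; row i has aⱼ where attribute j ∈ Ri, else bᵢⱼ.
Initial tableau (one row per fragment):
  row 1: a1 b12 b13 a4 a5 b16
  row 2: b21 a2 a3 a4 b25 a6
  row 3: b31 a2 b33 b34 a5 a6
Rows 2 and 3 agree on B; apply B→D, F and equate their D, F entries.
Rows 2 and 3 agree on B, F; apply B, F→C, E and equate their C, E entries.
No row becomes fully distinguished — the join is lossy.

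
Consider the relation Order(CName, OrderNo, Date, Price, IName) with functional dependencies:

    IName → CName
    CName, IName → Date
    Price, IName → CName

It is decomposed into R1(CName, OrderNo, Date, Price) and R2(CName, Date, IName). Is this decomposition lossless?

Common attributes: R1 ∩ R2 = {CName, Date}.
No dependency enlarges {CName, Date}, so (CName, Date)⁺ = {CName, Date}.
The closure contains neither all of R1 = {CName, OrderNo, Date, Price} nor all of R2 = {CName, Date, IName}, so the common attributes are not a superkey of either fragment. The join is lossy.

No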